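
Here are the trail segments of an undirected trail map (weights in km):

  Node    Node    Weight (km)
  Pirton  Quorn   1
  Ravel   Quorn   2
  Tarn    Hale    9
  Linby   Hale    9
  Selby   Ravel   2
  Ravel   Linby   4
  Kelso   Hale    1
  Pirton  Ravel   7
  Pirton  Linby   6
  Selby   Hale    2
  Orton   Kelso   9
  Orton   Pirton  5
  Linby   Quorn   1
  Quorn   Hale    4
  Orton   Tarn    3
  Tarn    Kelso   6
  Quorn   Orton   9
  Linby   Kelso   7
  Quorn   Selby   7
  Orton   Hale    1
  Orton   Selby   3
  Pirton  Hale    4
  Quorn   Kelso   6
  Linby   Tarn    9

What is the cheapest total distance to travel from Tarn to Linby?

9 km

Running Dijkstra from Tarn:
Tarn: 0
Orton: 3  (via Tarn)
Hale: 4  (via Orton)
Kelso: 5  (via Hale)
Selby: 6  (via Orton)
Pirton: 8  (via Orton)
Ravel: 8  (via Selby)
Quorn: 8  (via Hale)
Linby: 9  (via Tarn)
Shortest route: Tarn → Linby = 9 km.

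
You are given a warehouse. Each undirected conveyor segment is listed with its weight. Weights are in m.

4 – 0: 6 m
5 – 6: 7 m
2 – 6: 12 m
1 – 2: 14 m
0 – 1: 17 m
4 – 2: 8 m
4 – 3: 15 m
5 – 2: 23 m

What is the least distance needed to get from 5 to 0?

33 m

Shortest distances from 5:
5: 0
6: 7  (via 5)
2: 19  (via 6)
4: 27  (via 2)
0: 33  (via 4)
Shortest route: 5 → 6 → 2 → 4 → 0 = 33 m.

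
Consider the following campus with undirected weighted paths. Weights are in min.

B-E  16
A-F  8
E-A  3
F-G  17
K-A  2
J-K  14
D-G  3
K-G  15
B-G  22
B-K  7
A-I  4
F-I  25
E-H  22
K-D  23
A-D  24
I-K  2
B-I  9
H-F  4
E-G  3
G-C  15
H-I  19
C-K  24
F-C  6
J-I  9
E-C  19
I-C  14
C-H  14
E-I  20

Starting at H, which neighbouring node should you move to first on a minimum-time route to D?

Compare a few routes:
H → F → C → G → D: 4+6+15+3 = 28
H → F → G → D: 4+17+3 = 24
H → F → A → E → G → D: 4+8+3+3+3 = 21
The minimum is 21 min via H → F → A → E → G → D.
So from H the first move is to F.

F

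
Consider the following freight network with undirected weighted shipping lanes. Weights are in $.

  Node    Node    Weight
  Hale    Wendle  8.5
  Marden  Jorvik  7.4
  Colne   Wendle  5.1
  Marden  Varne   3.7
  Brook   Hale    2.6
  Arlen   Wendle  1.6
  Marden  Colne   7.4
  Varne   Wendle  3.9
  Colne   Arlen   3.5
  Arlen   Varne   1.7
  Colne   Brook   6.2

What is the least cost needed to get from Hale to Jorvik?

Compare a few routes:
Hale → Wendle → Arlen → Varne → Marden → Jorvik: 8.5+1.6+1.7+3.7+7.4 = 22.9
Hale → Brook → Colne → Marden → Jorvik: 2.6+6.2+7.4+7.4 = 23.6
Hale → Wendle → Varne → Marden → Jorvik: 8.5+3.9+3.7+7.4 = 23.5
The minimum is $22.9 via Hale → Wendle → Arlen → Varne → Marden → Jorvik.

$22.9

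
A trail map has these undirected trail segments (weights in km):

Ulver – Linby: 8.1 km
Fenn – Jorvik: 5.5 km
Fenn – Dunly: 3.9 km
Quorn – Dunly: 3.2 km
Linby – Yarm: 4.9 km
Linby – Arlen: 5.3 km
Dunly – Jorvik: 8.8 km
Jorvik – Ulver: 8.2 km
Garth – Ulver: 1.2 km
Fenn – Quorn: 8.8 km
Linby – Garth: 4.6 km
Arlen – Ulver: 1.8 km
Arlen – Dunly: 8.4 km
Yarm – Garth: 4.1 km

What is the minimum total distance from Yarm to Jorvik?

Settle nodes by increasing distance from Yarm:
Yarm: 0
Garth: 4.1  (via Yarm)
Linby: 4.9  (via Yarm)
Ulver: 5.3  (via Garth)
Arlen: 7.1  (via Ulver)
Jorvik: 13.5  (via Ulver)
Shortest route: Yarm → Garth → Ulver → Jorvik = 13.5 km.

13.5 km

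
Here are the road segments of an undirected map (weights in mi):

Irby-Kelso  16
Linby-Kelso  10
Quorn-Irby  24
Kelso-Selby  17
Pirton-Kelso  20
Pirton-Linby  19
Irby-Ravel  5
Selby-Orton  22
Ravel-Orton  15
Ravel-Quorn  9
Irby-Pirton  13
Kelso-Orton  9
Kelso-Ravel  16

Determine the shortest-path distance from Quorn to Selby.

Compare a few routes:
Quorn–Ravel–Irby–Kelso–Selby: 9+5+16+17 = 47
Quorn–Ravel–Kelso–Selby: 9+16+17 = 42
Quorn–Ravel–Orton–Selby: 9+15+22 = 46
The minimum is 42 mi via Quorn–Ravel–Kelso–Selby.

42 mi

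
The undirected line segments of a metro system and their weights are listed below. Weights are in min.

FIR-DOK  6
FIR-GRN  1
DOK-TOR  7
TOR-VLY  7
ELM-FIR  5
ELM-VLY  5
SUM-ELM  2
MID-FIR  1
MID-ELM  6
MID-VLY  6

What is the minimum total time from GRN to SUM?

8 min

Compare a few routes:
GRN–FIR–MID–ELM–SUM: 1+1+6+2 = 10
GRN–FIR–ELM–SUM: 1+5+2 = 8
GRN–FIR–MID–VLY–ELM–SUM: 1+1+6+5+2 = 15
The minimum is 8 min via GRN–FIR–ELM–SUM.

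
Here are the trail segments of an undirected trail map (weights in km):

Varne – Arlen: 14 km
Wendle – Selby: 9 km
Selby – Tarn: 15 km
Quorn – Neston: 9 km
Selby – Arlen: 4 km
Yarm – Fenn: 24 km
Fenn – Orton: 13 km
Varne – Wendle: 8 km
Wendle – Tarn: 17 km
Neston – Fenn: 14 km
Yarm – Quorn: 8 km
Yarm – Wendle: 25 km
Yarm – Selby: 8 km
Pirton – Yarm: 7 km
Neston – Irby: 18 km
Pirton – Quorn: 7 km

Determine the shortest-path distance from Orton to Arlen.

49 km

Candidate routes:
Orton–Fenn–Neston–Quorn–Yarm–Selby–Arlen: 13+14+9+8+8+4 = 56
Orton–Fenn–Neston–Quorn–Pirton–Yarm–Selby–Arlen: 13+14+9+7+7+8+4 = 62
Orton–Fenn–Yarm–Selby–Arlen: 13+24+8+4 = 49
Cheapest is Orton–Fenn–Yarm–Selby–Arlen at 49 km.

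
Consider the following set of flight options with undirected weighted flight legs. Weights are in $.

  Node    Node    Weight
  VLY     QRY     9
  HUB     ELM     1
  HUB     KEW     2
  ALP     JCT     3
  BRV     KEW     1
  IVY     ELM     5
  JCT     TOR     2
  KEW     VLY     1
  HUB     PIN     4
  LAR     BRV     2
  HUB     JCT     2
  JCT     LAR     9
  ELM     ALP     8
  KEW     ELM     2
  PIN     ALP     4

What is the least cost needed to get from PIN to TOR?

$8

Shortest distances from PIN:
PIN: 0
HUB: 4  (via PIN)
ALP: 4  (via PIN)
ELM: 5  (via HUB)
KEW: 6  (via HUB)
JCT: 6  (via HUB)
BRV: 7  (via KEW)
VLY: 7  (via KEW)
TOR: 8  (via JCT)
Shortest route: PIN → HUB → JCT → TOR = $8.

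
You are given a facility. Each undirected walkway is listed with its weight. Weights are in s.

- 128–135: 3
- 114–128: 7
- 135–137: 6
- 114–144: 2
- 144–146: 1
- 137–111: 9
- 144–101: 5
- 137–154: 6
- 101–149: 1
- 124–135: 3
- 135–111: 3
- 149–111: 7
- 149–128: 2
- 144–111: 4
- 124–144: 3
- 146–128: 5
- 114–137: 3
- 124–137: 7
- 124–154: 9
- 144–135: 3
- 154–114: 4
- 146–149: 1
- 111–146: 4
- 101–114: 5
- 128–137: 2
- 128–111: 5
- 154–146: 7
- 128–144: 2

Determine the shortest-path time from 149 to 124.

Settle nodes by increasing distance from 149:
149: 0
101: 1  (via 149)
146: 1  (via 149)
144: 2  (via 146)
128: 2  (via 149)
137: 4  (via 128)
114: 4  (via 144)
111: 5  (via 146)
135: 5  (via 144)
124: 5  (via 144)
Shortest route: 149–146–144–124 = 5 s.

5 s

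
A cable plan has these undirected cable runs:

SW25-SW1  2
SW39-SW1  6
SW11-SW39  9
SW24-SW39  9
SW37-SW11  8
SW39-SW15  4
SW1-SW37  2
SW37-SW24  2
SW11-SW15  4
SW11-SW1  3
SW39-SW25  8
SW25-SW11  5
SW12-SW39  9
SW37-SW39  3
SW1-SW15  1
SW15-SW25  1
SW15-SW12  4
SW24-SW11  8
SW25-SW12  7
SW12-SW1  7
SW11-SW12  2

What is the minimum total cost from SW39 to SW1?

5

Settle nodes by increasing distance from SW39:
SW39: 0
SW37: 3  (via SW39)
SW15: 4  (via SW39)
SW24: 5  (via SW37)
SW25: 5  (via SW15)
SW1: 5  (via SW37)
Shortest route: SW39–SW37–SW1 = 5.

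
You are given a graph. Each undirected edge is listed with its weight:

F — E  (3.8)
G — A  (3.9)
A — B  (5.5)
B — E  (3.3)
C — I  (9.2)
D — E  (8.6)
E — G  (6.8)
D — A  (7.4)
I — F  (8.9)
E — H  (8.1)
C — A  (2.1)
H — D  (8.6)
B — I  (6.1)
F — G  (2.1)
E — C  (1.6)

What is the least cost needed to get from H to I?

Settle nodes by increasing distance from H:
H: 0
E: 8.1  (via H)
D: 8.6  (via H)
C: 9.7  (via E)
B: 11.4  (via E)
A: 11.8  (via C)
F: 11.9  (via E)
G: 14  (via F)
I: 17.5  (via B)
Shortest route: H–E–B–I = 17.5.

17.5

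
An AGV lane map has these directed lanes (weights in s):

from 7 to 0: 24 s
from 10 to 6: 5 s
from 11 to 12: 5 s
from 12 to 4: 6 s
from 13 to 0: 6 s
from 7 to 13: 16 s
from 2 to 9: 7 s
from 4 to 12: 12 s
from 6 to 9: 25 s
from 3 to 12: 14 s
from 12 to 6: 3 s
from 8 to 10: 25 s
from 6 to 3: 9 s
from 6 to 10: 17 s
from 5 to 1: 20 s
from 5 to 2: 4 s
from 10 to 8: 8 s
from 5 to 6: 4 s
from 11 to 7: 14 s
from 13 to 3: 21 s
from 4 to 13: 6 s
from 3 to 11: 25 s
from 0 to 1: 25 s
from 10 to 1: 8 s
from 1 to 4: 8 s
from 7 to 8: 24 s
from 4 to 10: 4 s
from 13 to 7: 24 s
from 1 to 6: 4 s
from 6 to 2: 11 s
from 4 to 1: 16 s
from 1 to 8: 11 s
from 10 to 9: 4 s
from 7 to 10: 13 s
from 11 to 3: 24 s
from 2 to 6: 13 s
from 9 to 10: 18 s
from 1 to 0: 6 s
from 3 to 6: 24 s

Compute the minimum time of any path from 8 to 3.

39 s

Shortest distances from 8:
8: 0
10: 25  (via 8)
9: 29  (via 10)
6: 30  (via 10)
1: 33  (via 10)
0: 39  (via 1)
3: 39  (via 6)
Shortest route: 8–10–6–3 = 39 s.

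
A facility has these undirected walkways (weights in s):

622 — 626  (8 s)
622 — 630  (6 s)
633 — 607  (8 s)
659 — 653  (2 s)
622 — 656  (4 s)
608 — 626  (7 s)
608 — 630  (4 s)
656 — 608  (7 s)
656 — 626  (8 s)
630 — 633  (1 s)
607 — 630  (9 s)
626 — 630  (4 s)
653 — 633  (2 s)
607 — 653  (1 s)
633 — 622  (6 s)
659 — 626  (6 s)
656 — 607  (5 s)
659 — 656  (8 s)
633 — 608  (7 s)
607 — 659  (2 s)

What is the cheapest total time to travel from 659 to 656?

Compare a few routes:
659 → 626 → 656: 6+8 = 14
659 → 653 → 607 → 656: 2+1+5 = 8
659 → 656: 8 = 8
659 → 607 → 656: 2+5 = 7
The minimum is 7 s via 659 → 607 → 656.

7 s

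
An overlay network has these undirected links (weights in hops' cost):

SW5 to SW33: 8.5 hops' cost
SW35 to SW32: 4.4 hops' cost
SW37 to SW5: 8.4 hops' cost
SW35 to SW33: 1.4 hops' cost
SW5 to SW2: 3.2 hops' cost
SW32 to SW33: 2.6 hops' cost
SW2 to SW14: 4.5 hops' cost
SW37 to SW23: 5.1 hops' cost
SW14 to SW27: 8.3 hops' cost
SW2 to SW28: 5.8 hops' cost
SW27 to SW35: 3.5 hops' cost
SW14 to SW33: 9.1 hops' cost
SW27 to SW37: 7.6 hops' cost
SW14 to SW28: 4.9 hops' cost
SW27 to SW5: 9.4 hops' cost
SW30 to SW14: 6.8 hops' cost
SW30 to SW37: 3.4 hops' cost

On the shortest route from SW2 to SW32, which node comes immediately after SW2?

Compare a few routes:
SW2–SW14–SW33–SW35–SW32: 4.5+9.1+1.4+4.4 = 19.4
SW2–SW14–SW33–SW32: 4.5+9.1+2.6 = 16.2
SW2–SW5–SW33–SW32: 3.2+8.5+2.6 = 14.3
SW2–SW5–SW33–SW35–SW32: 3.2+8.5+1.4+4.4 = 17.5
Cheapest is SW2–SW5–SW33–SW32 at 14.3 hops' cost.
So from SW2 the first move is to SW5.

SW5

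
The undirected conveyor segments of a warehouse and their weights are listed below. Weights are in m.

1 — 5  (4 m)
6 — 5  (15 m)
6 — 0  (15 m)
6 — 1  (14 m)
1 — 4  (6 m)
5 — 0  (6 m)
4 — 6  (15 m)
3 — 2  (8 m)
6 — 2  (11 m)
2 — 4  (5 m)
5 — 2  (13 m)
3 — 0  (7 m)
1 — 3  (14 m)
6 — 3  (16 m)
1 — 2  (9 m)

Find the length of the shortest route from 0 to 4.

Running Dijkstra from 0:
0: 0
5: 6  (via 0)
3: 7  (via 0)
1: 10  (via 5)
2: 15  (via 3)
6: 15  (via 0)
4: 16  (via 1)
Shortest route: 0–5–1–4 = 16 m.

16 m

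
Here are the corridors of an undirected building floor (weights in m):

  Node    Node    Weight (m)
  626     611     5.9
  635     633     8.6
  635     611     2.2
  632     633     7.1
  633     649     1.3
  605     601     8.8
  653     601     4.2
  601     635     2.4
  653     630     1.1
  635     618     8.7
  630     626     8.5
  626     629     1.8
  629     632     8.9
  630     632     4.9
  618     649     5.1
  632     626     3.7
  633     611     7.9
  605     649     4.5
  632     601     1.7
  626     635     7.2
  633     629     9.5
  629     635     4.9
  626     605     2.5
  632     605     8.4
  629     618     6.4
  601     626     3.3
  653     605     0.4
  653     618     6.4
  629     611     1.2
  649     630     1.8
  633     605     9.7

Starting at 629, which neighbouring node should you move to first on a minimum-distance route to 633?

626

Enumerating some paths:
629 - 626 - 605 - 653 - 630 - 649 - 633: 1.8+2.5+0.4+1.1+1.8+1.3 = 8.9
629 - 611 - 633: 1.2+7.9 = 9.1
629 - 633: 9.5 = 9.5
629 - 626 - 605 - 649 - 633: 1.8+2.5+4.5+1.3 = 10.1
The minimum is 8.9 m via 629 - 626 - 605 - 653 - 630 - 649 - 633.
So from 629 the first move is to 626.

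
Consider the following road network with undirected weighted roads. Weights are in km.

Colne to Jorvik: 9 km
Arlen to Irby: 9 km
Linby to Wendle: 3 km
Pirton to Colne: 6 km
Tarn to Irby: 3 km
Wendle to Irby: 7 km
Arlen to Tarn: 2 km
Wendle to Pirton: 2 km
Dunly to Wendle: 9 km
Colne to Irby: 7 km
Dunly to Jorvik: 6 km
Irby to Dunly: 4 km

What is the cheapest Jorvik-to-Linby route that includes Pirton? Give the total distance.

20 km

Best Jorvik to Pirton: Jorvik–Colne–Pirton costing 15
Shortest Pirton→Linby: Pirton–Wendle–Linby = 5
Total via Pirton: 15 + 5 = 20 km.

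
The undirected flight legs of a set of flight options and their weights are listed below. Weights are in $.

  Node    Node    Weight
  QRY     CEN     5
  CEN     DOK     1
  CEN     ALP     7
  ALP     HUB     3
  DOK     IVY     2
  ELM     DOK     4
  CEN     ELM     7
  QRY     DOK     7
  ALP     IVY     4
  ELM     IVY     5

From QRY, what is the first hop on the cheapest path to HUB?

Compare a few routes:
QRY–CEN–ALP–HUB: 5+7+3 = 15
QRY–DOK–IVY–ALP–HUB: 7+2+4+3 = 16
Cheapest is QRY–CEN–ALP–HUB at $15.
So from QRY the first move is to CEN.

CEN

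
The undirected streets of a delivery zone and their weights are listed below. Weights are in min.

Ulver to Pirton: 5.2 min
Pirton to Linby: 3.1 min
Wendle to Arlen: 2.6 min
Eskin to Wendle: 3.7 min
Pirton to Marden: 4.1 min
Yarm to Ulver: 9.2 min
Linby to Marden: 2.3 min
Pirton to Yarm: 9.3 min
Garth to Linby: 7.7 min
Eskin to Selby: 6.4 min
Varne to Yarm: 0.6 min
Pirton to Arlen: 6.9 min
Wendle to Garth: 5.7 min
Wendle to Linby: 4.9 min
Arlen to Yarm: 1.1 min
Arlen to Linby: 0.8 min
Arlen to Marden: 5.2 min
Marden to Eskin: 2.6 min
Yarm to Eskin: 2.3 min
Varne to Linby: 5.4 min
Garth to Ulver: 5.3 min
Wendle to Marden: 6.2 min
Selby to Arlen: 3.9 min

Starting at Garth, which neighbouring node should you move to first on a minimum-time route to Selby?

Enumerating some paths:
Garth → Wendle → Arlen → Selby: 5.7+2.6+3.9 = 12.2
Garth → Wendle → Eskin → Selby: 5.7+3.7+6.4 = 15.8
Garth → Linby → Arlen → Selby: 7.7+0.8+3.9 = 12.4
Garth → Wendle → Linby → Arlen → Selby: 5.7+4.9+0.8+3.9 = 15.3
The minimum is 12.2 min via Garth → Wendle → Arlen → Selby.
So from Garth the first move is to Wendle.

Wendle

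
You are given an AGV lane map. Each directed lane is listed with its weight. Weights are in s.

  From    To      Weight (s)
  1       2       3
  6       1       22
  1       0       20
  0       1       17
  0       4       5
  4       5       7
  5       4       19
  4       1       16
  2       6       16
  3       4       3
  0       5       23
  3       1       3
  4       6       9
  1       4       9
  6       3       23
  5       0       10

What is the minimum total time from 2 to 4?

Settle nodes by increasing distance from 2:
2: 0
6: 16  (via 2)
1: 38  (via 6)
3: 39  (via 6)
4: 42  (via 3)
Shortest route: 2–6–3–4 = 42 s.

42 s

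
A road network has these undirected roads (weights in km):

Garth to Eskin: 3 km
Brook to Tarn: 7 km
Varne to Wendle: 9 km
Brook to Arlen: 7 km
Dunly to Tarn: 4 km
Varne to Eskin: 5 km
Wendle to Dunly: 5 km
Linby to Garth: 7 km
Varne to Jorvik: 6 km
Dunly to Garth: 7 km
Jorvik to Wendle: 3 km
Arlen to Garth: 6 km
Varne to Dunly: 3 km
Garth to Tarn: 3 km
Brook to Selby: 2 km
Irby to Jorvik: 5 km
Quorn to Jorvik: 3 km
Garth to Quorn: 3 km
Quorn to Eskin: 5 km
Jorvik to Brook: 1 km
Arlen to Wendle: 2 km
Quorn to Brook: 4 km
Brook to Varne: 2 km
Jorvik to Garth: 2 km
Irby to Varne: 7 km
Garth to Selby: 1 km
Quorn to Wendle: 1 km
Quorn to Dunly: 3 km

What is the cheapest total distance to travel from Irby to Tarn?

10 km

Shortest distances from Irby:
Irby: 0
Jorvik: 5  (via Irby)
Brook: 6  (via Jorvik)
Garth: 7  (via Jorvik)
Varne: 7  (via Irby)
Quorn: 8  (via Jorvik)
Selby: 8  (via Brook)
Wendle: 8  (via Jorvik)
Tarn: 10  (via Garth)
Shortest route: Irby–Jorvik–Garth–Tarn = 10 km.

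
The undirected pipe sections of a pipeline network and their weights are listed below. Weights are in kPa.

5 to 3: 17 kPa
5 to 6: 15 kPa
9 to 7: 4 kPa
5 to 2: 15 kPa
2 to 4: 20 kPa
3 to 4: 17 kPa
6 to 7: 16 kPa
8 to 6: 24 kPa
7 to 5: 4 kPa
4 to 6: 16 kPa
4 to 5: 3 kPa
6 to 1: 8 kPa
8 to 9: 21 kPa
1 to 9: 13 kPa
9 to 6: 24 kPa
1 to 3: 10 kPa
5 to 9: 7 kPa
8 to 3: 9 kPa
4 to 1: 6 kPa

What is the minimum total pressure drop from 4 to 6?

Shortest distances from 4:
4: 0
5: 3  (via 4)
1: 6  (via 4)
7: 7  (via 5)
9: 10  (via 5)
6: 14  (via 1)
Shortest route: 4–1–6 = 14 kPa.

14 kPa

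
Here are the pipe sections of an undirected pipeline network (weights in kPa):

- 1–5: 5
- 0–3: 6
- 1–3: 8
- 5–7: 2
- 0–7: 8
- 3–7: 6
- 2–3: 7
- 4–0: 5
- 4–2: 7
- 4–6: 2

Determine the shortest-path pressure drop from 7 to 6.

15 kPa

Candidate routes:
7 → 3 → 0 → 4 → 6: 6+6+5+2 = 19
7 → 3 → 2 → 4 → 6: 6+7+7+2 = 22
7 → 0 → 4 → 6: 8+5+2 = 15
Cheapest is 7 → 0 → 4 → 6 at 15 kPa.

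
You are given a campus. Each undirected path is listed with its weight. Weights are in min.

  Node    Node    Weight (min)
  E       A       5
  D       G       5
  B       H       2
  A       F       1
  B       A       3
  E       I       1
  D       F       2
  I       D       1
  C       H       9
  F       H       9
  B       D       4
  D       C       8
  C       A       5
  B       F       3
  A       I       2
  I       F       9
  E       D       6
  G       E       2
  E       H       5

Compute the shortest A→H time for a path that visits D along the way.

9 min

Best A to D: A → F → D costing 3
Best D to H: D → B → H costing 6
Total via D: 3 + 6 = 9 min.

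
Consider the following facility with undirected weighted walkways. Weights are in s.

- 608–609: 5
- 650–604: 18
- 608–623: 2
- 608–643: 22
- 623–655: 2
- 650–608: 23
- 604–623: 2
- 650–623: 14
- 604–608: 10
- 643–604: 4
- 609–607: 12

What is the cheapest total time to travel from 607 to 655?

Candidate routes:
607 - 609 - 608 - 623 - 655: 12+5+2+2 = 21
607 - 609 - 608 - 604 - 623 - 655: 12+5+10+2+2 = 31
607 - 609 - 608 - 643 - 604 - 623 - 655: 12+5+22+4+2+2 = 47
Cheapest is 607 - 609 - 608 - 623 - 655 at 21 s.

21 s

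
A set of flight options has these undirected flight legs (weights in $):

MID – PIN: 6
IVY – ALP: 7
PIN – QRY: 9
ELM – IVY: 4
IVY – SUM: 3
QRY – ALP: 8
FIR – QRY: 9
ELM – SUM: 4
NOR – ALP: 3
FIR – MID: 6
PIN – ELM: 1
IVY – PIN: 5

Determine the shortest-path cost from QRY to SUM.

$14

Shortest distances from QRY:
QRY: 0
ALP: 8  (via QRY)
PIN: 9  (via QRY)
FIR: 9  (via QRY)
ELM: 10  (via PIN)
NOR: 11  (via ALP)
SUM: 14  (via ELM)
Shortest route: QRY–PIN–ELM–SUM = $14.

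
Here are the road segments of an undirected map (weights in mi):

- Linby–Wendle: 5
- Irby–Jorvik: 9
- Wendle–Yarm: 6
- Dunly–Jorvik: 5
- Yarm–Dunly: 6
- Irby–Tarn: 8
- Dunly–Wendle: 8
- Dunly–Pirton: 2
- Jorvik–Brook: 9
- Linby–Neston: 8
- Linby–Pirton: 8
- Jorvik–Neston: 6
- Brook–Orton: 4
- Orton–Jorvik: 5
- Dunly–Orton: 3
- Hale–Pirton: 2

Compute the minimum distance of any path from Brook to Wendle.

Enumerating some paths:
Brook–Orton–Dunly–Yarm–Wendle: 4+3+6+6 = 19
Brook–Orton–Dunly–Wendle: 4+3+8 = 15
The minimum is 15 mi via Brook–Orton–Dunly–Wendle.

15 mi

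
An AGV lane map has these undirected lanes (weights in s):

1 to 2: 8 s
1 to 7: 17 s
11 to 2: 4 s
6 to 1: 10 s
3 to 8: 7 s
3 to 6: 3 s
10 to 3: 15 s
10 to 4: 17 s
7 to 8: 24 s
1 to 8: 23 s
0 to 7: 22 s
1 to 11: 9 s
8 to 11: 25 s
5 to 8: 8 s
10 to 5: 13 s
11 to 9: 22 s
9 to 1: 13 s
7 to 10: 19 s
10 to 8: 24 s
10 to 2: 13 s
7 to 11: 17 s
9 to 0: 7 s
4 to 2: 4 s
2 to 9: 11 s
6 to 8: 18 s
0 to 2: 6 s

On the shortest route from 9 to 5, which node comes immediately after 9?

Enumerating some paths:
9 → 0 → 2 → 10 → 5: 7+6+13+13 = 39
9 → 1 → 6 → 3 → 8 → 5: 13+10+3+7+8 = 41
9 → 2 → 10 → 5: 11+13+13 = 37
The minimum is 37 s via 9 → 2 → 10 → 5.
So from 9 the first move is to 2.

2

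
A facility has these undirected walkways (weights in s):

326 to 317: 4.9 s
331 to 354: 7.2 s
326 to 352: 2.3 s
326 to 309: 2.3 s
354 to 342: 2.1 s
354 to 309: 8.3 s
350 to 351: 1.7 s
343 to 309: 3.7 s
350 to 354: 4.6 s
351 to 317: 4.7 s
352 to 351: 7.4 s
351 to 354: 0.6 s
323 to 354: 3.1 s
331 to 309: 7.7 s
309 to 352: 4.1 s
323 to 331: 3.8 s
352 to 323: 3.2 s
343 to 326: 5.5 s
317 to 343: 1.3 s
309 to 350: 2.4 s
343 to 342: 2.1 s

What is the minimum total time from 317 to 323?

Running Dijkstra from 317:
317: 0
343: 1.3  (via 317)
342: 3.4  (via 343)
351: 4.7  (via 317)
326: 4.9  (via 317)
309: 5  (via 343)
354: 5.3  (via 351)
350: 6.4  (via 351)
352: 7.2  (via 326)
323: 8.4  (via 354)
Shortest route: 317–351–354–323 = 8.4 s.

8.4 s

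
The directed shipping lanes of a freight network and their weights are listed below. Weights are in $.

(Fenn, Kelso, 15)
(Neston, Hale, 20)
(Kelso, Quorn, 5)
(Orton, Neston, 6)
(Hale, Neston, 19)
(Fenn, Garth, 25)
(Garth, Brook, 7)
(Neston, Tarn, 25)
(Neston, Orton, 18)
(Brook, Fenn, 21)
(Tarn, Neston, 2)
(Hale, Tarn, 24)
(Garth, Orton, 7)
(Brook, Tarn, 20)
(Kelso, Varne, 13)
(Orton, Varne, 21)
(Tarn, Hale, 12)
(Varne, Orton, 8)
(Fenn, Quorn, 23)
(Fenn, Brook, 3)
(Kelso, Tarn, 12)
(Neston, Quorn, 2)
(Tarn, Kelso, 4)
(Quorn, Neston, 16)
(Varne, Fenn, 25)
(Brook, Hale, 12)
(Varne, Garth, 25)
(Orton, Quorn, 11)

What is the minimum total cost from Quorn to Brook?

Enumerating some paths:
Quorn - Neston - Orton - Varne - Fenn - Brook: 16+18+21+25+3 = 83
Quorn - Neston - Tarn - Kelso - Varne - Fenn - Brook: 16+25+4+13+25+3 = 86
Cheapest is Quorn - Neston - Orton - Varne - Fenn - Brook at $83.

$83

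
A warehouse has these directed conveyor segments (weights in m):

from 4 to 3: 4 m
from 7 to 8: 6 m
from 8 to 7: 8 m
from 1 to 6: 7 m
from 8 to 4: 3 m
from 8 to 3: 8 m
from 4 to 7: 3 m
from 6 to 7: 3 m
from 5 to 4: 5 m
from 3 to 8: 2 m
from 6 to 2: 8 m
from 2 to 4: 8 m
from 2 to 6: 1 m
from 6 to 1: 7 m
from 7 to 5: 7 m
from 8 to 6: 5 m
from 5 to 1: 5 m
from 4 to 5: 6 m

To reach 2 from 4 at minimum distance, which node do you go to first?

3

Candidate routes:
4 → 7 → 8 → 6 → 2: 3+6+5+8 = 22
4 → 3 → 8 → 6 → 2: 4+2+5+8 = 19
The minimum is 19 m via 4 → 3 → 8 → 6 → 2.
So from 4 the first move is to 3.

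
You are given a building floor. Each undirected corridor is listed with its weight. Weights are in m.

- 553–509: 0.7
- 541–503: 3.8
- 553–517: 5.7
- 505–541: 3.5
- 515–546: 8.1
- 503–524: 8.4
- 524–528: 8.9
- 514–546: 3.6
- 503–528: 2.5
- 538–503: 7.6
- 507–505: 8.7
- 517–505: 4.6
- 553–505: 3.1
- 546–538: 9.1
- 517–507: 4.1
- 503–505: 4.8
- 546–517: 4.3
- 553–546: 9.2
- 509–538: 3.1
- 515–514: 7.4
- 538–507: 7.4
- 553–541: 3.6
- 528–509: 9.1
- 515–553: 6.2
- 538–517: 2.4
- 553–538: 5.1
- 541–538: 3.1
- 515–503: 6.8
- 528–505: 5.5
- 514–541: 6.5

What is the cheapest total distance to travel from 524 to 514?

Enumerating some paths:
524 → 503 → 505 → 541 → 514: 8.4+4.8+3.5+6.5 = 23.2
524 → 528 → 503 → 541 → 514: 8.9+2.5+3.8+6.5 = 21.7
524 → 503 → 515 → 514: 8.4+6.8+7.4 = 22.6
524 → 503 → 541 → 514: 8.4+3.8+6.5 = 18.7
The minimum is 18.7 m via 524 → 503 → 541 → 514.

18.7 m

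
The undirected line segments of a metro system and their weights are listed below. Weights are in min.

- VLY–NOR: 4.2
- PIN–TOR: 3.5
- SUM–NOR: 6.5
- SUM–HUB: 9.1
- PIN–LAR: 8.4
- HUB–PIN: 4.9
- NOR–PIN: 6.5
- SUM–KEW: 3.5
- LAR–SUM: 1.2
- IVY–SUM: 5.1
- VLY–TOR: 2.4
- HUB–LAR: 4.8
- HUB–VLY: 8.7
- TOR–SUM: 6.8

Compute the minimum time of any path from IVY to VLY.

Enumerating some paths:
IVY - SUM - LAR - PIN - TOR - VLY: 5.1+1.2+8.4+3.5+2.4 = 20.6
IVY - SUM - NOR - VLY: 5.1+6.5+4.2 = 15.8
IVY - SUM - LAR - HUB - VLY: 5.1+1.2+4.8+8.7 = 19.8
IVY - SUM - TOR - VLY: 5.1+6.8+2.4 = 14.3
Cheapest is IVY - SUM - TOR - VLY at 14.3 min.

14.3 min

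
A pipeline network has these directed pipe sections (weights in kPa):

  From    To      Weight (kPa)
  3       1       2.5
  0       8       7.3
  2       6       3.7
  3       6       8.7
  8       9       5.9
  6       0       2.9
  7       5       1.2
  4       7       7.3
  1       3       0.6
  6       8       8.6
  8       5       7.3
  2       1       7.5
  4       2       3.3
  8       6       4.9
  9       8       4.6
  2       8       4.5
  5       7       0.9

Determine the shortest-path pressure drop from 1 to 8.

Compare a few routes:
1 - 3 - 6 - 0 - 8: 0.6+8.7+2.9+7.3 = 19.5
1 - 3 - 6 - 8: 0.6+8.7+8.6 = 17.9
Cheapest is 1 - 3 - 6 - 8 at 17.9 kPa.

17.9 kPa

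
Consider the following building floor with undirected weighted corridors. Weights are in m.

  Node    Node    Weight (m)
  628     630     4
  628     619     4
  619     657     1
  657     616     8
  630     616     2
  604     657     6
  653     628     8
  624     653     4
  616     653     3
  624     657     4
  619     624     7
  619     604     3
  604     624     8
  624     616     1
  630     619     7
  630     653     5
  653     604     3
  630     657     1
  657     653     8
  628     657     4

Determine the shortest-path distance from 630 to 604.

5 m

Running Dijkstra from 630:
630: 0
657: 1  (via 630)
619: 2  (via 657)
616: 2  (via 630)
624: 3  (via 616)
628: 4  (via 630)
653: 5  (via 630)
604: 5  (via 619)
Shortest route: 630–657–619–604 = 5 m.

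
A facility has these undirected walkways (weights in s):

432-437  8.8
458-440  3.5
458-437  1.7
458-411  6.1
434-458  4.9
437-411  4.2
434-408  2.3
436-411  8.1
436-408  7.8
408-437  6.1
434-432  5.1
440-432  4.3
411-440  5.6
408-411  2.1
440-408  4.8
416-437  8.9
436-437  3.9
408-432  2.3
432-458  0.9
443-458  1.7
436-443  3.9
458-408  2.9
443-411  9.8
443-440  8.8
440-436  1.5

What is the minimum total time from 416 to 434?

Candidate routes:
416–437–458–434: 8.9+1.7+4.9 = 15.5
416–437–458–408–434: 8.9+1.7+2.9+2.3 = 15.8
416–437–458–432–408–434: 8.9+1.7+0.9+2.3+2.3 = 16.1
The minimum is 15.5 s via 416–437–458–434.

15.5 s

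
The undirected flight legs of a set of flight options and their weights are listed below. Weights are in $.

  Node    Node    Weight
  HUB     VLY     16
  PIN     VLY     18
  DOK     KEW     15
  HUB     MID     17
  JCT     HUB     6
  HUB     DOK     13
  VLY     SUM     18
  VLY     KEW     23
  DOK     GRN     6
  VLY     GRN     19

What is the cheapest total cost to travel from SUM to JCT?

Enumerating some paths:
SUM → VLY → GRN → DOK → HUB → JCT: 18+19+6+13+6 = 62
SUM → VLY → HUB → JCT: 18+16+6 = 40
The minimum is $40 via SUM → VLY → HUB → JCT.

$40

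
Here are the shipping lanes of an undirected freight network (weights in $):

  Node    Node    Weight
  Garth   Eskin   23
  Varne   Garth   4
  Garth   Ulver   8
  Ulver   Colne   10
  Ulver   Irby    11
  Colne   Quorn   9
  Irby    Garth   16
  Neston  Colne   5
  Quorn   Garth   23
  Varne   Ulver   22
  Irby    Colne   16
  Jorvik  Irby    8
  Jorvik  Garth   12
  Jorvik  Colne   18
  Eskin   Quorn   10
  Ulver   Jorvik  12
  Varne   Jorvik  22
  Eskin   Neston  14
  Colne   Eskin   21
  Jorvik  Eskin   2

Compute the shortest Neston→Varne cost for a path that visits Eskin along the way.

Best Neston to Eskin: Neston → Eskin costing 14
Shortest Eskin→Varne: Eskin → Jorvik → Garth → Varne = 18
Total via Eskin: 14 + 18 = $32.

$32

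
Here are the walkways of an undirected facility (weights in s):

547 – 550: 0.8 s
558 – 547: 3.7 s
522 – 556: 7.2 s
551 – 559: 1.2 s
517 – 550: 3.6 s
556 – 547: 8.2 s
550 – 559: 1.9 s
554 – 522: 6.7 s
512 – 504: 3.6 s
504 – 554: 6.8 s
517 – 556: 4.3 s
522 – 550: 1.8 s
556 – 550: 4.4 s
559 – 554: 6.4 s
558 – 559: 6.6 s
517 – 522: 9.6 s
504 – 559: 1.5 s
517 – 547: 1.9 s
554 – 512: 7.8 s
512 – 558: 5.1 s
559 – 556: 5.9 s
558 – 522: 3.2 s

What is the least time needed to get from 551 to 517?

Shortest distances from 551:
551: 0
559: 1.2  (via 551)
504: 2.7  (via 559)
550: 3.1  (via 559)
547: 3.9  (via 550)
522: 4.9  (via 550)
517: 5.8  (via 547)
Shortest route: 551–559–550–547–517 = 5.8 s.

5.8 s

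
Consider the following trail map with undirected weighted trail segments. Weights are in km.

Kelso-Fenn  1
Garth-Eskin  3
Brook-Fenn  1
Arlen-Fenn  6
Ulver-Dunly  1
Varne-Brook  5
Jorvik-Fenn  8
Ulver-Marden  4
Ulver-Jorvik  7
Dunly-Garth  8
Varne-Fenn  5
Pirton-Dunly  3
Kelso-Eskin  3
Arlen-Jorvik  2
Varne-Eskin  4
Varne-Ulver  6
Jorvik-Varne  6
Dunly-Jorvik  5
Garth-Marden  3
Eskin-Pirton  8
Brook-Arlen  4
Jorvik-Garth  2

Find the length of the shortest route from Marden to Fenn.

10 km

Candidate routes:
Marden → Garth → Jorvik → Arlen → Brook → Fenn: 3+2+2+4+1 = 12
Marden → Garth → Jorvik → Arlen → Fenn: 3+2+2+6 = 13
Marden → Garth → Eskin → Kelso → Fenn: 3+3+3+1 = 10
Cheapest is Marden → Garth → Eskin → Kelso → Fenn at 10 km.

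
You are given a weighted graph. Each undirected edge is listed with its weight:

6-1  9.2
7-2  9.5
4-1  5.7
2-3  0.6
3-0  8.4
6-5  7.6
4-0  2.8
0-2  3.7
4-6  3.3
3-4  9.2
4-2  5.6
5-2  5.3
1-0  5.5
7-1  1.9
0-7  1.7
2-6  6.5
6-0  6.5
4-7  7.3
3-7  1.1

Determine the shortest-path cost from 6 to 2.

6.5

Candidate routes:
6 → 4 → 2: 3.3+5.6 = 8.9
6 → 2: 6.5 = 6.5
The minimum is 6.5 via 6 → 2.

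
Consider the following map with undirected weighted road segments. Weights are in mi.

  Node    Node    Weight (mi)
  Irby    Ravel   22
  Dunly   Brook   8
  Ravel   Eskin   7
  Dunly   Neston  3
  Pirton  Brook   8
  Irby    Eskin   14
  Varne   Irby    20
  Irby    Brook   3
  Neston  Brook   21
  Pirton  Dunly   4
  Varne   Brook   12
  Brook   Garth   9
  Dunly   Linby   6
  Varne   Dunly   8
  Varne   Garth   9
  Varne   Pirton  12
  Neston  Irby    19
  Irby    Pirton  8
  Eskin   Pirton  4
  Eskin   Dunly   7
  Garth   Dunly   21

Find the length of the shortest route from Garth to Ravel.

Settle nodes by increasing distance from Garth:
Garth: 0
Brook: 9  (via Garth)
Varne: 9  (via Garth)
Irby: 12  (via Brook)
Pirton: 17  (via Brook)
Dunly: 17  (via Brook)
Neston: 20  (via Dunly)
Eskin: 21  (via Pirton)
Linby: 23  (via Dunly)
Ravel: 28  (via Eskin)
Shortest route: Garth–Brook–Pirton–Eskin–Ravel = 28 mi.

28 mi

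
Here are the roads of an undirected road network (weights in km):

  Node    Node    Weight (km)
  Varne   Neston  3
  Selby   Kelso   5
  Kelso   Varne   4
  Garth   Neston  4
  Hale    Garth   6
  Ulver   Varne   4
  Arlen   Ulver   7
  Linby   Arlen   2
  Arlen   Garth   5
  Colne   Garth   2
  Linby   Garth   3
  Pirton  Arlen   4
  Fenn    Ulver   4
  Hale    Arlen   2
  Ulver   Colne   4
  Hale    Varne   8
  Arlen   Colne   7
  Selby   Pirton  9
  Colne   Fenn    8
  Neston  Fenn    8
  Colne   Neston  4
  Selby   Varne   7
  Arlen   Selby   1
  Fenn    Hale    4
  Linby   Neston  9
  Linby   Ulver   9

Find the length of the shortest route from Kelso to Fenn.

12 km

Compare a few routes:
Kelso–Varne–Hale–Fenn: 4+8+4 = 16
Kelso–Varne–Neston–Fenn: 4+3+8 = 15
Kelso–Selby–Arlen–Hale–Fenn: 5+1+2+4 = 12
Kelso–Selby–Arlen–Ulver–Fenn: 5+1+7+4 = 17
The minimum is 12 km via Kelso–Selby–Arlen–Hale–Fenn.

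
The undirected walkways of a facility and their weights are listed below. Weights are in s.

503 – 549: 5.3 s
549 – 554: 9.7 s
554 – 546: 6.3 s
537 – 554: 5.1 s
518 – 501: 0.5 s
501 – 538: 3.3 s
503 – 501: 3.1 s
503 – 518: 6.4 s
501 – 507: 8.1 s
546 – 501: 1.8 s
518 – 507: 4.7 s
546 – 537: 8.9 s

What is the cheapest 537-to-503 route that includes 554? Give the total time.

Shortest 537→554: 537 → 554 = 5.1
Shortest 554→503: 554 → 546 → 501 → 503 = 11.2
Total via 554: 5.1 + 11.2 = 16.3 s.

16.3 s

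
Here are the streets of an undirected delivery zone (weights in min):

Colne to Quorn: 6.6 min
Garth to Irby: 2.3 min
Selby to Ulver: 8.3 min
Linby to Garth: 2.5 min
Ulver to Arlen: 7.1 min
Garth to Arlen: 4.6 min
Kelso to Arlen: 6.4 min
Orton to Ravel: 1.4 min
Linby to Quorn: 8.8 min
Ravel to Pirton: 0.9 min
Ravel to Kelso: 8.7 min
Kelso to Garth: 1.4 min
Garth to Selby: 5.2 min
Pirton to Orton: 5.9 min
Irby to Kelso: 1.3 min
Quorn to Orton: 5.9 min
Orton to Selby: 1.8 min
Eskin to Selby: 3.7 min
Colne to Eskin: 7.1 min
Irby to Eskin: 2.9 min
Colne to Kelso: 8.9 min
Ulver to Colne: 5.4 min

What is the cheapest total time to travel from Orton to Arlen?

Settle nodes by increasing distance from Orton:
Orton: 0
Ravel: 1.4  (via Orton)
Selby: 1.8  (via Orton)
Pirton: 2.3  (via Ravel)
Eskin: 5.5  (via Selby)
Quorn: 5.9  (via Orton)
Garth: 7  (via Selby)
Kelso: 8.4  (via Garth)
Irby: 8.4  (via Eskin)
Linby: 9.5  (via Garth)
Ulver: 10.1  (via Selby)
Arlen: 11.6  (via Garth)
Shortest route: Orton → Selby → Garth → Arlen = 11.6 min.

11.6 min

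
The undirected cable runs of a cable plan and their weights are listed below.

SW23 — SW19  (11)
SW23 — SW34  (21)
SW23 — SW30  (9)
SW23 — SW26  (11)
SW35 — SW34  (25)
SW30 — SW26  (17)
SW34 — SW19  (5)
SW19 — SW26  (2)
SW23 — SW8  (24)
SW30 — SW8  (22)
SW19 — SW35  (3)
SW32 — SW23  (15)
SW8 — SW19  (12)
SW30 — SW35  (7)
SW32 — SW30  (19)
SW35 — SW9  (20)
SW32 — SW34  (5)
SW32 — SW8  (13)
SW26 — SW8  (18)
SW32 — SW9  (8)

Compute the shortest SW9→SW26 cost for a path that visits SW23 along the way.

Best SW9 to SW23: SW9 → SW32 → SW23 costing 23
Shortest SW23→SW26: SW23 → SW26 = 11
Total via SW23: 23 + 11 = 34.

34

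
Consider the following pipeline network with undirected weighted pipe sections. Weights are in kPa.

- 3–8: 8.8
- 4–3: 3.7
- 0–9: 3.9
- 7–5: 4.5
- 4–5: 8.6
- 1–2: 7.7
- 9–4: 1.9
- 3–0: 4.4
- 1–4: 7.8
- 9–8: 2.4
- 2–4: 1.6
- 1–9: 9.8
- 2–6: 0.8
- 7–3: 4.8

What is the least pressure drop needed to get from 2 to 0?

Running Dijkstra from 2:
2: 0
6: 0.8  (via 2)
4: 1.6  (via 2)
9: 3.5  (via 4)
3: 5.3  (via 4)
8: 5.9  (via 9)
0: 7.4  (via 9)
Shortest route: 2–4–9–0 = 7.4 kPa.

7.4 kPa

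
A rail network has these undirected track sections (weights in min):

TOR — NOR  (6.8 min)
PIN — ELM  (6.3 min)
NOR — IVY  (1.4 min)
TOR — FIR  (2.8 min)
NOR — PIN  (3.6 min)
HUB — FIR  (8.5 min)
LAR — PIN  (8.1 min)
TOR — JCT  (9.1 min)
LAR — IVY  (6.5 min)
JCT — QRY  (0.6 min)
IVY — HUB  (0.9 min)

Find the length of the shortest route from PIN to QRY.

Shortest distances from PIN:
PIN: 0
NOR: 3.6  (via PIN)
IVY: 5  (via NOR)
HUB: 5.9  (via IVY)
ELM: 6.3  (via PIN)
LAR: 8.1  (via PIN)
TOR: 10.4  (via NOR)
FIR: 13.2  (via TOR)
JCT: 19.5  (via TOR)
QRY: 20.1  (via JCT)
Shortest route: PIN–NOR–TOR–JCT–QRY = 20.1 min.

20.1 min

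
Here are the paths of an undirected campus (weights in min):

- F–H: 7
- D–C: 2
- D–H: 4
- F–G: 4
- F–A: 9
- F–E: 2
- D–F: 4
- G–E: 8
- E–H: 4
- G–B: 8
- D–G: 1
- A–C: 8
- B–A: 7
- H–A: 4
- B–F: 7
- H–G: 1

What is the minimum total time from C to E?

Enumerating some paths:
C - D - H - E: 2+4+4 = 10
C - D - G - H - E: 2+1+1+4 = 8
C - D - G - F - E: 2+1+4+2 = 9
Cheapest is C - D - G - H - E at 8 min.

8 min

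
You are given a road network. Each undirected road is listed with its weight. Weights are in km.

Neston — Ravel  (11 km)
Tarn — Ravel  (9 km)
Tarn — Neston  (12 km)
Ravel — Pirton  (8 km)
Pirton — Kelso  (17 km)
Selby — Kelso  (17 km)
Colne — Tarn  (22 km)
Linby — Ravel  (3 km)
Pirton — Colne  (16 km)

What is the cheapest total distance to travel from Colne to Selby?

50 km

Settle nodes by increasing distance from Colne:
Colne: 0
Pirton: 16  (via Colne)
Tarn: 22  (via Colne)
Ravel: 24  (via Pirton)
Linby: 27  (via Ravel)
Kelso: 33  (via Pirton)
Neston: 34  (via Tarn)
Selby: 50  (via Kelso)
Shortest route: Colne–Pirton–Kelso–Selby = 50 km.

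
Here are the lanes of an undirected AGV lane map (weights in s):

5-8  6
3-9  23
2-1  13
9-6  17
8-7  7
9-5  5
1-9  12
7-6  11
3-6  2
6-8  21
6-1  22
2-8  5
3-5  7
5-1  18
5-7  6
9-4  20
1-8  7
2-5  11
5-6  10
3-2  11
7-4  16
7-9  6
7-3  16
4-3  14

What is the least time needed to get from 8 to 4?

23 s

Candidate routes:
8 → 7 → 4: 7+16 = 23
8 → 5 → 3 → 4: 6+7+14 = 27
8 → 5 → 7 → 4: 6+6+16 = 28
The minimum is 23 s via 8 → 7 → 4.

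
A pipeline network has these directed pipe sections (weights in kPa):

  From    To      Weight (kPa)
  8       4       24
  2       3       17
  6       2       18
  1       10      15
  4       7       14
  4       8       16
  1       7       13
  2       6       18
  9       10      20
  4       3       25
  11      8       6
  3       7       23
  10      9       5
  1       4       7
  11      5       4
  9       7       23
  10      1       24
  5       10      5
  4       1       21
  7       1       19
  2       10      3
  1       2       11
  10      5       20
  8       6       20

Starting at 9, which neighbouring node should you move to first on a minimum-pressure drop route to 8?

7

Enumerating some paths:
9–7–1–4–8: 23+19+7+16 = 65
9–10–1–4–8: 20+24+7+16 = 67
The minimum is 65 kPa via 9–7–1–4–8.
So from 9 the first move is to 7.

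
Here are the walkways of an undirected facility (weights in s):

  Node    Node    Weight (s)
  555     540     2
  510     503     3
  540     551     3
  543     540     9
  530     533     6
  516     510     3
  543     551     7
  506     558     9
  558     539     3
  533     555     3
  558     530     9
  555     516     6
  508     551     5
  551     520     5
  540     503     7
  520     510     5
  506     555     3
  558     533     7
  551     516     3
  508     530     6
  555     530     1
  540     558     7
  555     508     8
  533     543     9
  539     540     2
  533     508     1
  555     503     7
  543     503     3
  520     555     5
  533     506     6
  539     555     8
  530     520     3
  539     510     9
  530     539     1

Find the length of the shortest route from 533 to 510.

12 s

Shortest distances from 533:
533: 0
508: 1  (via 533)
555: 3  (via 533)
530: 4  (via 555)
539: 5  (via 530)
540: 5  (via 555)
551: 6  (via 508)
506: 6  (via 533)
520: 7  (via 530)
558: 7  (via 533)
543: 9  (via 533)
516: 9  (via 555)
503: 10  (via 555)
510: 12  (via 520)
Shortest route: 533–555–530–520–510 = 12 s.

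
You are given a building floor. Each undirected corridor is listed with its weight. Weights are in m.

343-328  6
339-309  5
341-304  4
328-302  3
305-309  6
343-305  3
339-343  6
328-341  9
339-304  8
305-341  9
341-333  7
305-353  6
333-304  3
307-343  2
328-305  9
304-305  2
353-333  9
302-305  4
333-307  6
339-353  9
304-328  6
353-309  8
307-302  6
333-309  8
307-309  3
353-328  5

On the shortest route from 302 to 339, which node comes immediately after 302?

Enumerating some paths:
302 - 305 - 343 - 339: 4+3+6 = 13
302 - 307 - 343 - 339: 6+2+6 = 14
302 - 307 - 309 - 339: 6+3+5 = 14
302 - 305 - 304 - 339: 4+2+8 = 14
The minimum is 13 m via 302 - 305 - 343 - 339.
So from 302 the first move is to 305.

305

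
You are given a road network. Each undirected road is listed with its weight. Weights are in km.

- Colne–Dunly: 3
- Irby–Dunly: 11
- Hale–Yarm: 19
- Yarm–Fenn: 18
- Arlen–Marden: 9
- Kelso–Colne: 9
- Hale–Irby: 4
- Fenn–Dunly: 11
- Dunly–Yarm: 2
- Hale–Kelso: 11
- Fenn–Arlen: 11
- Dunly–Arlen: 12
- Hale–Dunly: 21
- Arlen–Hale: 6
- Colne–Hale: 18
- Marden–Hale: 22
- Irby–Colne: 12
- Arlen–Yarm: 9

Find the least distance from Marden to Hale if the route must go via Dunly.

Shortest Marden→Dunly: Marden–Arlen–Yarm–Dunly = 20
Best Dunly to Hale: Dunly–Irby–Hale costing 15
Total via Dunly: 20 + 15 = 35 km.

35 km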